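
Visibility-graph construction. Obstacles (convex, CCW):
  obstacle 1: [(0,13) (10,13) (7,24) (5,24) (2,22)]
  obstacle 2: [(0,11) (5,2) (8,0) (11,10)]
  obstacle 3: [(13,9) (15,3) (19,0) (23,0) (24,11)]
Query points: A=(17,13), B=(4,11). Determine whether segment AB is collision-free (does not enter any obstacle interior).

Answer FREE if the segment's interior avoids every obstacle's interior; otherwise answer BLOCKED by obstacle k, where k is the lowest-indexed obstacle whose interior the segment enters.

FREE

Obstacle 1 [(0,13) (10,13) (7,24) (5,24) (2,22)]:
  edge (0,13)–(10,13): clear
  edge (10,13)–(7,24): clear
  edge (7,24)–(5,24): clear
  edge (5,24)–(2,22): clear
  edge (2,22)–(0,13): clear
  midpoint (21/2,12) outside
  → clear
Obstacle 2 [(0,11) (5,2) (8,0) (11,10)]:
  edge (0,11)–(5,2): clear
  edge (5,2)–(8,0): clear
  edge (8,0)–(11,10): clear
  edge (11,10)–(0,11): clear
  midpoint (21/2,12) outside
  → clear
Obstacle 3 [(13,9) (15,3) (19,0) (23,0) (24,11)]:
  edge (13,9)–(15,3): clear
  edge (15,3)–(19,0): clear
  edge (19,0)–(23,0): clear
  edge (23,0)–(24,11): clear
  edge (24,11)–(13,9): clear
  midpoint (21/2,12) outside
  → clear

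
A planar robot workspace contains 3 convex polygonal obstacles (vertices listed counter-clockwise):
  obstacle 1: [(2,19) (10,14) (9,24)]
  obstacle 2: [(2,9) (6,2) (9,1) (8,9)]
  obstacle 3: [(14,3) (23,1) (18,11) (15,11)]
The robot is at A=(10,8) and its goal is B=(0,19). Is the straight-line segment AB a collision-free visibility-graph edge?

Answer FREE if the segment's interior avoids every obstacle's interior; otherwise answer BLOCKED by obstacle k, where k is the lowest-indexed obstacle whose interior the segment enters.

Obstacle 1 [(2,19) (10,14) (9,24)]:
  edge (2,19)–(10,14): clear
  edge (10,14)–(9,24): clear
  edge (9,24)–(2,19): clear
  midpoint (5,27/2) outside
  → clear
Obstacle 2 [(2,9) (6,2) (9,1) (8,9)]:
  edge (2,9)–(6,2): clear
  edge (6,2)–(9,1): clear
  edge (9,1)–(8,9): clear
  edge (8,9)–(2,9): clear
  midpoint (5,27/2) outside
  → clear
Obstacle 3 [(14,3) (23,1) (18,11) (15,11)]:
  edge (14,3)–(23,1): clear
  edge (23,1)–(18,11): clear
  edge (18,11)–(15,11): clear
  edge (15,11)–(14,3): clear
  midpoint (5,27/2) outside
  → clear

FREE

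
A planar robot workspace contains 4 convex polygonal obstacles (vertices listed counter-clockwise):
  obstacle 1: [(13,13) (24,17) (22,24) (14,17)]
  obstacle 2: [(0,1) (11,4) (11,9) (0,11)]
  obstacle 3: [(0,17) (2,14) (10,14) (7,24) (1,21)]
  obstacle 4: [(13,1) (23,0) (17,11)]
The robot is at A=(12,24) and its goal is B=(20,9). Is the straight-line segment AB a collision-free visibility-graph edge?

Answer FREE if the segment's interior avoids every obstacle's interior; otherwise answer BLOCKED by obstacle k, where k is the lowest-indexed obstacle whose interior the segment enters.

BLOCKED by obstacle 1

Obstacle 1 [(13,13) (24,17) (22,24) (14,17)]:
  edge (13,13)–(24,17): crosses AB
  edge (24,17)–(22,24): clear
  edge (22,24)–(14,17): crosses AB
  edge (14,17)–(13,13): clear
  → BLOCKED
Obstacle 2 [(0,1) (11,4) (11,9) (0,11)]:
  edge (0,1)–(11,4): clear
  edge (11,4)–(11,9): clear
  edge (11,9)–(0,11): clear
  edge (0,11)–(0,1): clear
  midpoint (16,33/2) outside
  → clear
Obstacle 3 [(0,17) (2,14) (10,14) (7,24) (1,21)]:
  edge (0,17)–(2,14): clear
  edge (2,14)–(10,14): clear
  edge (10,14)–(7,24): clear
  edge (7,24)–(1,21): clear
  edge (1,21)–(0,17): clear
  midpoint (16,33/2) outside
  → clear
Obstacle 4 [(13,1) (23,0) (17,11)]:
  edge (13,1)–(23,0): clear
  edge (23,0)–(17,11): clear
  edge (17,11)–(13,1): clear
  midpoint (16,33/2) outside
  → clear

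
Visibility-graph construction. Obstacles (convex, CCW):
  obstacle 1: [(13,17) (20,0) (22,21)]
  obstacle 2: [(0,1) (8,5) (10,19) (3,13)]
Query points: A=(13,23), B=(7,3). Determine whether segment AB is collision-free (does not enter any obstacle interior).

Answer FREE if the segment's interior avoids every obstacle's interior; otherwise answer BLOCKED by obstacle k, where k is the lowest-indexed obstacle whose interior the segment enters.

BLOCKED by obstacle 2

Obstacle 1 [(13,17) (20,0) (22,21)]:
  edge (13,17)–(20,0): clear
  edge (20,0)–(22,21): clear
  edge (22,21)–(13,17): clear
  midpoint (10,13) outside
  → clear
Obstacle 2 [(0,1) (8,5) (10,19) (3,13)]:
  edge (0,1)–(8,5): crosses AB
  edge (8,5)–(10,19): crosses AB
  edge (10,19)–(3,13): clear
  edge (3,13)–(0,1): clear
  → BLOCKED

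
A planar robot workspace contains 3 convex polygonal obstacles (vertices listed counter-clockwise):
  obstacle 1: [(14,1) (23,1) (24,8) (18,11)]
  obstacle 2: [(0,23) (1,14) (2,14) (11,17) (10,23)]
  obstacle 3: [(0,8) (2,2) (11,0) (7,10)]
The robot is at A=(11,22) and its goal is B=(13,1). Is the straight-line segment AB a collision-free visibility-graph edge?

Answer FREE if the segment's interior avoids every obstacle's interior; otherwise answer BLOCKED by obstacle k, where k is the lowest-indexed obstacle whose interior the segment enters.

Obstacle 1 [(14,1) (23,1) (24,8) (18,11)]:
  edge (14,1)–(23,1): clear
  edge (23,1)–(24,8): clear
  edge (24,8)–(18,11): clear
  edge (18,11)–(14,1): clear
  midpoint (12,23/2) outside
  → clear
Obstacle 2 [(0,23) (1,14) (2,14) (11,17) (10,23)]:
  edge (0,23)–(1,14): clear
  edge (1,14)–(2,14): clear
  edge (2,14)–(11,17): clear
  edge (11,17)–(10,23): clear
  edge (10,23)–(0,23): clear
  midpoint (12,23/2) outside
  → clear
Obstacle 3 [(0,8) (2,2) (11,0) (7,10)]:
  edge (0,8)–(2,2): clear
  edge (2,2)–(11,0): clear
  edge (11,0)–(7,10): clear
  edge (7,10)–(0,8): clear
  midpoint (12,23/2) outside
  → clear

FREE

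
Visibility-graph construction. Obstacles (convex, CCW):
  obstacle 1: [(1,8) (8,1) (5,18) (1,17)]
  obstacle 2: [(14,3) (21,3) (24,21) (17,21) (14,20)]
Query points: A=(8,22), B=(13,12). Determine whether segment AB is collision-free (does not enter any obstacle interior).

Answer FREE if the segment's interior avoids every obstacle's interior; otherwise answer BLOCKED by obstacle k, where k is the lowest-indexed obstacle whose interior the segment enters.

FREE

Obstacle 1 [(1,8) (8,1) (5,18) (1,17)]:
  edge (1,8)–(8,1): clear
  edge (8,1)–(5,18): clear
  edge (5,18)–(1,17): clear
  edge (1,17)–(1,8): clear
  midpoint (21/2,17) outside
  → clear
Obstacle 2 [(14,3) (21,3) (24,21) (17,21) (14,20)]:
  edge (14,3)–(21,3): clear
  edge (21,3)–(24,21): clear
  edge (24,21)–(17,21): clear
  edge (17,21)–(14,20): clear
  edge (14,20)–(14,3): clear
  midpoint (21/2,17) outside
  → clear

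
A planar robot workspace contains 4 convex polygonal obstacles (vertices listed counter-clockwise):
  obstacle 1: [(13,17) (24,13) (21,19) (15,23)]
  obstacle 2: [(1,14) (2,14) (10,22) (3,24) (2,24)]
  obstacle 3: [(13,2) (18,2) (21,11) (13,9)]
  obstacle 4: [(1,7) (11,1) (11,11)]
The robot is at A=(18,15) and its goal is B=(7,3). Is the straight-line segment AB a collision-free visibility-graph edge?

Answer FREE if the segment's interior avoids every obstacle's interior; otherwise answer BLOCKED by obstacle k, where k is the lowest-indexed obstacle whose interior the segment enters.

Obstacle 1 [(13,17) (24,13) (21,19) (15,23)]:
  edge (13,17)–(24,13): clear
  edge (24,13)–(21,19): clear
  edge (21,19)–(15,23): clear
  edge (15,23)–(13,17): clear
  midpoint (25/2,9) outside
  → clear
Obstacle 2 [(1,14) (2,14) (10,22) (3,24) (2,24)]:
  edge (1,14)–(2,14): clear
  edge (2,14)–(10,22): clear
  edge (10,22)–(3,24): clear
  edge (3,24)–(2,24): clear
  edge (2,24)–(1,14): clear
  midpoint (25/2,9) outside
  → clear
Obstacle 3 [(13,2) (18,2) (21,11) (13,9)]:
  edge (13,2)–(18,2): clear
  edge (18,2)–(21,11): clear
  edge (21,11)–(13,9): clear
  edge (13,9)–(13,2): clear
  midpoint (25/2,9) outside
  → clear
Obstacle 4 [(1,7) (11,1) (11,11)]:
  edge (1,7)–(11,1): crosses AB
  edge (11,1)–(11,11): crosses AB
  edge (11,11)–(1,7): clear
  → BLOCKED

BLOCKED by obstacle 4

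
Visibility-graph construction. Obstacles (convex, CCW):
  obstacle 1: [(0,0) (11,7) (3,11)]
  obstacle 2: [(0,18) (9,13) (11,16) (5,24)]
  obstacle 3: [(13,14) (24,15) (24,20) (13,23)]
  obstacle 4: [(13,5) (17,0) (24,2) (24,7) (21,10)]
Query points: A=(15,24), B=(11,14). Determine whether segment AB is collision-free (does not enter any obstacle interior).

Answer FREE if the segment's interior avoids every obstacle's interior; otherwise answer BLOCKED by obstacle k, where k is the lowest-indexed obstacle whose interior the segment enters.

Obstacle 1 [(0,0) (11,7) (3,11)]:
  edge (0,0)–(11,7): clear
  edge (11,7)–(3,11): clear
  edge (3,11)–(0,0): clear
  midpoint (13,19) outside
  → clear
Obstacle 2 [(0,18) (9,13) (11,16) (5,24)]:
  edge (0,18)–(9,13): clear
  edge (9,13)–(11,16): clear
  edge (11,16)–(5,24): clear
  edge (5,24)–(0,18): clear
  midpoint (13,19) outside
  → clear
Obstacle 3 [(13,14) (24,15) (24,20) (13,23)]:
  edge (13,14)–(24,15): clear
  edge (24,15)–(24,20): clear
  edge (24,20)–(13,23): crosses AB
  edge (13,23)–(13,14): crosses AB
  → BLOCKED
Obstacle 4 [(13,5) (17,0) (24,2) (24,7) (21,10)]:
  edge (13,5)–(17,0): clear
  edge (17,0)–(24,2): clear
  edge (24,2)–(24,7): clear
  edge (24,7)–(21,10): clear
  edge (21,10)–(13,5): clear
  midpoint (13,19) outside
  → clear

BLOCKED by obstacle 3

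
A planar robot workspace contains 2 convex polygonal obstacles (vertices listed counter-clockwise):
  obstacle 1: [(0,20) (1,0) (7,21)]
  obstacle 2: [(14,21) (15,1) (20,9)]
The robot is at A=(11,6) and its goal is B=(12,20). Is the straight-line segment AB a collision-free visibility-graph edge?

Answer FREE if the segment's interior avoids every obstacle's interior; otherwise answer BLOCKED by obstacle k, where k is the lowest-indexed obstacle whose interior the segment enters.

FREE

Obstacle 1 [(0,20) (1,0) (7,21)]:
  edge (0,20)–(1,0): clear
  edge (1,0)–(7,21): clear
  edge (7,21)–(0,20): clear
  midpoint (23/2,13) outside
  → clear
Obstacle 2 [(14,21) (15,1) (20,9)]:
  edge (14,21)–(15,1): clear
  edge (15,1)–(20,9): clear
  edge (20,9)–(14,21): clear
  midpoint (23/2,13) outside
  → clear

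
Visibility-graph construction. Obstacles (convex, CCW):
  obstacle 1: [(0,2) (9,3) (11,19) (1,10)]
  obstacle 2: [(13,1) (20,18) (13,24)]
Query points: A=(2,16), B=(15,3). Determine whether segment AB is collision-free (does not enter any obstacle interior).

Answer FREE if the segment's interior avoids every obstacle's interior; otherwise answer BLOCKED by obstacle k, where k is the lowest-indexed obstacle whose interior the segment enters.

Obstacle 1 [(0,2) (9,3) (11,19) (1,10)]:
  edge (0,2)–(9,3): clear
  edge (9,3)–(11,19): crosses AB
  edge (11,19)–(1,10): crosses AB
  edge (1,10)–(0,2): clear
  → BLOCKED
Obstacle 2 [(13,1) (20,18) (13,24)]:
  edge (13,1)–(20,18): crosses AB
  edge (20,18)–(13,24): clear
  edge (13,24)–(13,1): crosses AB
  → BLOCKED

BLOCKED by obstacle 1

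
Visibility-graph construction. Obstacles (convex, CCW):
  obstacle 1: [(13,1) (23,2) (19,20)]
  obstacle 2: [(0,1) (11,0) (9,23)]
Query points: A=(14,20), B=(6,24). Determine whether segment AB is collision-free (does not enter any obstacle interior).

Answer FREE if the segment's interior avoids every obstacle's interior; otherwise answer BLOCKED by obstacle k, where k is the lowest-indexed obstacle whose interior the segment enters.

BLOCKED by obstacle 2

Obstacle 1 [(13,1) (23,2) (19,20)]:
  edge (13,1)–(23,2): clear
  edge (23,2)–(19,20): clear
  edge (19,20)–(13,1): clear
  midpoint (10,22) outside
  → clear
Obstacle 2 [(0,1) (11,0) (9,23)]:
  edge (0,1)–(11,0): clear
  edge (11,0)–(9,23): crosses AB
  edge (9,23)–(0,1): crosses AB
  → BLOCKED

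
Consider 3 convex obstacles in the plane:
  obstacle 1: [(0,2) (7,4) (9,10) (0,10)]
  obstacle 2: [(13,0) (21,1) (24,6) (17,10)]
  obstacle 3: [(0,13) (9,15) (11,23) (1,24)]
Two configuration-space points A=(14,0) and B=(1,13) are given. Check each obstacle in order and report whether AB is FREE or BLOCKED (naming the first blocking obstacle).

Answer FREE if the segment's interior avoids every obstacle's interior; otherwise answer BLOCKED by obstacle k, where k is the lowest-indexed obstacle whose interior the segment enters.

Obstacle 1 [(0,2) (7,4) (9,10) (0,10)]:
  edge (0,2)–(7,4): clear
  edge (7,4)–(9,10): crosses AB
  edge (9,10)–(0,10): crosses AB
  edge (0,10)–(0,2): clear
  → BLOCKED
Obstacle 2 [(13,0) (21,1) (24,6) (17,10)]:
  edge (13,0)–(21,1): crosses AB
  edge (21,1)–(24,6): clear
  edge (24,6)–(17,10): clear
  edge (17,10)–(13,0): crosses AB
  → BLOCKED
Obstacle 3 [(0,13) (9,15) (11,23) (1,24)]:
  edge (0,13)–(9,15): clear
  edge (9,15)–(11,23): clear
  edge (11,23)–(1,24): clear
  edge (1,24)–(0,13): clear
  midpoint (15/2,13/2) outside
  → clear

BLOCKED by obstacle 1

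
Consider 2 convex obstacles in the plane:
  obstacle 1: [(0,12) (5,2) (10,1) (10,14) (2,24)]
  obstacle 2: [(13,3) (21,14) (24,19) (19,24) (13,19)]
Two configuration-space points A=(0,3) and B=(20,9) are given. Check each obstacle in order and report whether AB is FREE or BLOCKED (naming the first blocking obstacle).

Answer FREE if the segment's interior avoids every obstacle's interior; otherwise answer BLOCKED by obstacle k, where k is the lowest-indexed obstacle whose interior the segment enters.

BLOCKED by obstacle 1

Obstacle 1 [(0,12) (5,2) (10,1) (10,14) (2,24)]:
  edge (0,12)–(5,2): crosses AB
  edge (5,2)–(10,1): clear
  edge (10,1)–(10,14): crosses AB
  edge (10,14)–(2,24): clear
  edge (2,24)–(0,12): clear
  → BLOCKED
Obstacle 2 [(13,3) (21,14) (24,19) (19,24) (13,19)]:
  edge (13,3)–(21,14): crosses AB
  edge (21,14)–(24,19): clear
  edge (24,19)–(19,24): clear
  edge (19,24)–(13,19): clear
  edge (13,19)–(13,3): crosses AB
  → BLOCKED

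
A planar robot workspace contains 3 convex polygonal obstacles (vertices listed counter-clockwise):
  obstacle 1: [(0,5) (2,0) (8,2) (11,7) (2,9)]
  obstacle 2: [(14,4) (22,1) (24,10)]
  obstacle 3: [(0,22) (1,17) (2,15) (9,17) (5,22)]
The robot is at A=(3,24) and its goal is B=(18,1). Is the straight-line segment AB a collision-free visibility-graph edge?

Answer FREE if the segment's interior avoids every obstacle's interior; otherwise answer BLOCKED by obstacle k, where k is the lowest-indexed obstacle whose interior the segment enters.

BLOCKED by obstacle 2

Obstacle 1 [(0,5) (2,0) (8,2) (11,7) (2,9)]:
  edge (0,5)–(2,0): clear
  edge (2,0)–(8,2): clear
  edge (8,2)–(11,7): clear
  edge (11,7)–(2,9): clear
  edge (2,9)–(0,5): clear
  midpoint (21/2,25/2) outside
  → clear
Obstacle 2 [(14,4) (22,1) (24,10)]:
  edge (14,4)–(22,1): crosses AB
  edge (22,1)–(24,10): clear
  edge (24,10)–(14,4): crosses AB
  → BLOCKED
Obstacle 3 [(0,22) (1,17) (2,15) (9,17) (5,22)]:
  edge (0,22)–(1,17): clear
  edge (1,17)–(2,15): clear
  edge (2,15)–(9,17): crosses AB
  edge (9,17)–(5,22): clear
  edge (5,22)–(0,22): crosses AB
  → BLOCKED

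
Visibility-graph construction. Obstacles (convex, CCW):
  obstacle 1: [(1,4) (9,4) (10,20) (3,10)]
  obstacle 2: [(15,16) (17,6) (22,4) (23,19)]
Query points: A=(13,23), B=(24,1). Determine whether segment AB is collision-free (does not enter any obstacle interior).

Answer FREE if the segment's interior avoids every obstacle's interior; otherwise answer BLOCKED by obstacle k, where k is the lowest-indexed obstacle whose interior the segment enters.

BLOCKED by obstacle 2

Obstacle 1 [(1,4) (9,4) (10,20) (3,10)]:
  edge (1,4)–(9,4): clear
  edge (9,4)–(10,20): clear
  edge (10,20)–(3,10): clear
  edge (3,10)–(1,4): clear
  midpoint (37/2,12) outside
  → clear
Obstacle 2 [(15,16) (17,6) (22,4) (23,19)]:
  edge (15,16)–(17,6): clear
  edge (17,6)–(22,4): clear
  edge (22,4)–(23,19): crosses AB
  edge (23,19)–(15,16): crosses AB
  → BLOCKED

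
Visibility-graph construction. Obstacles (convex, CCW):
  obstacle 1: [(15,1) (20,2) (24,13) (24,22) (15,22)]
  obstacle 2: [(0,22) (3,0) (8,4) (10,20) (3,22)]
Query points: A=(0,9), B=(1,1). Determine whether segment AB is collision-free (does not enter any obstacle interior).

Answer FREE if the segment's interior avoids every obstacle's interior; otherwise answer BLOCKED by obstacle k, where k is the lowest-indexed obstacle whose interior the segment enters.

FREE

Obstacle 1 [(15,1) (20,2) (24,13) (24,22) (15,22)]:
  edge (15,1)–(20,2): clear
  edge (20,2)–(24,13): clear
  edge (24,13)–(24,22): clear
  edge (24,22)–(15,22): clear
  edge (15,22)–(15,1): clear
  midpoint (1/2,5) outside
  → clear
Obstacle 2 [(0,22) (3,0) (8,4) (10,20) (3,22)]:
  edge (0,22)–(3,0): clear
  edge (3,0)–(8,4): clear
  edge (8,4)–(10,20): clear
  edge (10,20)–(3,22): clear
  edge (3,22)–(0,22): clear
  midpoint (1/2,5) outside
  → clear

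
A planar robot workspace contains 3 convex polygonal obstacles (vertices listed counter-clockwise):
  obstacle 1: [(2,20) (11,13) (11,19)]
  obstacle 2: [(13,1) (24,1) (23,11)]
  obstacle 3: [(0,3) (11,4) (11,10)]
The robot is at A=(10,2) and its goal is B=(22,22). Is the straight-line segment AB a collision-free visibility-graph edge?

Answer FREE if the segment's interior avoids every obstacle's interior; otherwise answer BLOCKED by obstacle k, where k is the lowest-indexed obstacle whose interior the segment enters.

FREE

Obstacle 1 [(2,20) (11,13) (11,19)]:
  edge (2,20)–(11,13): clear
  edge (11,13)–(11,19): clear
  edge (11,19)–(2,20): clear
  midpoint (16,12) outside
  → clear
Obstacle 2 [(13,1) (24,1) (23,11)]:
  edge (13,1)–(24,1): clear
  edge (24,1)–(23,11): clear
  edge (23,11)–(13,1): clear
  midpoint (16,12) outside
  → clear
Obstacle 3 [(0,3) (11,4) (11,10)]:
  edge (0,3)–(11,4): clear
  edge (11,4)–(11,10): clear
  edge (11,10)–(0,3): clear
  midpoint (16,12) outside
  → clear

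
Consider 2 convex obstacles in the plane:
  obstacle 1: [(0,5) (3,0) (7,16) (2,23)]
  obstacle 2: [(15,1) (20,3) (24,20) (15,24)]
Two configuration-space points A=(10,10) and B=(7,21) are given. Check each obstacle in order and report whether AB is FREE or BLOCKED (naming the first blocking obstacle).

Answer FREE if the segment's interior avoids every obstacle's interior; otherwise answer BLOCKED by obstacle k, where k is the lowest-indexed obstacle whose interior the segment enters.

Obstacle 1 [(0,5) (3,0) (7,16) (2,23)]:
  edge (0,5)–(3,0): clear
  edge (3,0)–(7,16): clear
  edge (7,16)–(2,23): clear
  edge (2,23)–(0,5): clear
  midpoint (17/2,31/2) outside
  → clear
Obstacle 2 [(15,1) (20,3) (24,20) (15,24)]:
  edge (15,1)–(20,3): clear
  edge (20,3)–(24,20): clear
  edge (24,20)–(15,24): clear
  edge (15,24)–(15,1): clear
  midpoint (17/2,31/2) outside
  → clear

FREE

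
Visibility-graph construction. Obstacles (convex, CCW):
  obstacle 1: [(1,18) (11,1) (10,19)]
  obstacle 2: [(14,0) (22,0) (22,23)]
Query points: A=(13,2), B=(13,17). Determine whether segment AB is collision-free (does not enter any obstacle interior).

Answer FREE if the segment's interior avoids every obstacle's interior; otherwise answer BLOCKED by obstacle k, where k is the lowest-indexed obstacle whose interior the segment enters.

FREE

Obstacle 1 [(1,18) (11,1) (10,19)]:
  edge (1,18)–(11,1): clear
  edge (11,1)–(10,19): clear
  edge (10,19)–(1,18): clear
  midpoint (13,19/2) outside
  → clear
Obstacle 2 [(14,0) (22,0) (22,23)]:
  edge (14,0)–(22,0): clear
  edge (22,0)–(22,23): clear
  edge (22,23)–(14,0): clear
  midpoint (13,19/2) outside
  → clear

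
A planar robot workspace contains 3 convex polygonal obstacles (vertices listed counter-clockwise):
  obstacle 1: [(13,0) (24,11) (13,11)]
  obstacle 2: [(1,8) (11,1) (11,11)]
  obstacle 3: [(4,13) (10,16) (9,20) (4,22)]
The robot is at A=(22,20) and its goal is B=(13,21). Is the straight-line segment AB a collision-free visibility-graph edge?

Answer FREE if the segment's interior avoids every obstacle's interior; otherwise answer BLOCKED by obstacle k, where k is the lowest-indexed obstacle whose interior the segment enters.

FREE

Obstacle 1 [(13,0) (24,11) (13,11)]:
  edge (13,0)–(24,11): clear
  edge (24,11)–(13,11): clear
  edge (13,11)–(13,0): clear
  midpoint (35/2,41/2) outside
  → clear
Obstacle 2 [(1,8) (11,1) (11,11)]:
  edge (1,8)–(11,1): clear
  edge (11,1)–(11,11): clear
  edge (11,11)–(1,8): clear
  midpoint (35/2,41/2) outside
  → clear
Obstacle 3 [(4,13) (10,16) (9,20) (4,22)]:
  edge (4,13)–(10,16): clear
  edge (10,16)–(9,20): clear
  edge (9,20)–(4,22): clear
  edge (4,22)–(4,13): clear
  midpoint (35/2,41/2) outside
  → clear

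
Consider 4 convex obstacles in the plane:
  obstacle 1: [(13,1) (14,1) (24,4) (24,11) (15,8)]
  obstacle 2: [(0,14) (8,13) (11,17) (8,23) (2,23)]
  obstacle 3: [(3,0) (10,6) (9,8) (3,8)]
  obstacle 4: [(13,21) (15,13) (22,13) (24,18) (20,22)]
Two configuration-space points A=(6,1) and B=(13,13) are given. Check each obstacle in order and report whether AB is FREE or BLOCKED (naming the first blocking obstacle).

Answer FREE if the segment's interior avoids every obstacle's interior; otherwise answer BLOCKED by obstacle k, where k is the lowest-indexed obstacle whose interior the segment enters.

BLOCKED by obstacle 3

Obstacle 1 [(13,1) (14,1) (24,4) (24,11) (15,8)]:
  edge (13,1)–(14,1): clear
  edge (14,1)–(24,4): clear
  edge (24,4)–(24,11): clear
  edge (24,11)–(15,8): clear
  edge (15,8)–(13,1): clear
  midpoint (19/2,7) outside
  → clear
Obstacle 2 [(0,14) (8,13) (11,17) (8,23) (2,23)]:
  edge (0,14)–(8,13): clear
  edge (8,13)–(11,17): clear
  edge (11,17)–(8,23): clear
  edge (8,23)–(2,23): clear
  edge (2,23)–(0,14): clear
  midpoint (19/2,7) outside
  → clear
Obstacle 3 [(3,0) (10,6) (9,8) (3,8)]:
  edge (3,0)–(10,6): crosses AB
  edge (10,6)–(9,8): crosses AB
  edge (9,8)–(3,8): clear
  edge (3,8)–(3,0): clear
  → BLOCKED
Obstacle 4 [(13,21) (15,13) (22,13) (24,18) (20,22)]:
  edge (13,21)–(15,13): clear
  edge (15,13)–(22,13): clear
  edge (22,13)–(24,18): clear
  edge (24,18)–(20,22): clear
  edge (20,22)–(13,21): clear
  midpoint (19/2,7) outside
  → clear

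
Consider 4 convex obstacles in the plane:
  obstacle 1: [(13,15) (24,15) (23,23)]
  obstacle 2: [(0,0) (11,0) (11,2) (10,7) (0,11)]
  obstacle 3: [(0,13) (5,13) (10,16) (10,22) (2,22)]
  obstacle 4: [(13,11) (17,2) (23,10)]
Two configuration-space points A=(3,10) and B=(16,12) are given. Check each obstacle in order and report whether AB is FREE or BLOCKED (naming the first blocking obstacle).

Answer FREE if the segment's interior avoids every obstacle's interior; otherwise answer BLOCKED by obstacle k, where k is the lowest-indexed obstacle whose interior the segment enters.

Obstacle 1 [(13,15) (24,15) (23,23)]:
  edge (13,15)–(24,15): clear
  edge (24,15)–(23,23): clear
  edge (23,23)–(13,15): clear
  midpoint (19/2,11) outside
  → clear
Obstacle 2 [(0,0) (11,0) (11,2) (10,7) (0,11)]:
  edge (0,0)–(11,0): clear
  edge (11,0)–(11,2): clear
  edge (11,2)–(10,7): clear
  edge (10,7)–(0,11): clear
  edge (0,11)–(0,0): clear
  midpoint (19/2,11) outside
  → clear
Obstacle 3 [(0,13) (5,13) (10,16) (10,22) (2,22)]:
  edge (0,13)–(5,13): clear
  edge (5,13)–(10,16): clear
  edge (10,16)–(10,22): clear
  edge (10,22)–(2,22): clear
  edge (2,22)–(0,13): clear
  midpoint (19/2,11) outside
  → clear
Obstacle 4 [(13,11) (17,2) (23,10)]:
  edge (13,11)–(17,2): clear
  edge (17,2)–(23,10): clear
  edge (23,10)–(13,11): clear
  midpoint (19/2,11) outside
  → clear

FREE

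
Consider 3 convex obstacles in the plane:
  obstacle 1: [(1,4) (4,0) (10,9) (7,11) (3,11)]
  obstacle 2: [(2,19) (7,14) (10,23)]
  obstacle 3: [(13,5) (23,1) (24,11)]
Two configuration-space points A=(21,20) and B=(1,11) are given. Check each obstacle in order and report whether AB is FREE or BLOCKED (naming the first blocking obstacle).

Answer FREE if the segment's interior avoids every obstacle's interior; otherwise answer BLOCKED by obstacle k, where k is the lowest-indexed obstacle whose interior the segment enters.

FREE

Obstacle 1 [(1,4) (4,0) (10,9) (7,11) (3,11)]:
  edge (1,4)–(4,0): clear
  edge (4,0)–(10,9): clear
  edge (10,9)–(7,11): clear
  edge (7,11)–(3,11): clear
  edge (3,11)–(1,4): clear
  midpoint (11,31/2) outside
  → clear
Obstacle 2 [(2,19) (7,14) (10,23)]:
  edge (2,19)–(7,14): clear
  edge (7,14)–(10,23): clear
  edge (10,23)–(2,19): clear
  midpoint (11,31/2) outside
  → clear
Obstacle 3 [(13,5) (23,1) (24,11)]:
  edge (13,5)–(23,1): clear
  edge (23,1)–(24,11): clear
  edge (24,11)–(13,5): clear
  midpoint (11,31/2) outside
  → clear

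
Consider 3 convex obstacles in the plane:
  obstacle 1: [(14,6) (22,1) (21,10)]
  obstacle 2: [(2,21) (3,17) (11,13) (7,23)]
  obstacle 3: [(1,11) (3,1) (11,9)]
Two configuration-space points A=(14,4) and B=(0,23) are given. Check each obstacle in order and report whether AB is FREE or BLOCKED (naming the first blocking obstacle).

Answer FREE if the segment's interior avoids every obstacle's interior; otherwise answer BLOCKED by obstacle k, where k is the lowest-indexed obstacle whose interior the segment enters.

BLOCKED by obstacle 2

Obstacle 1 [(14,6) (22,1) (21,10)]:
  edge (14,6)–(22,1): clear
  edge (22,1)–(21,10): clear
  edge (21,10)–(14,6): clear
  midpoint (7,27/2) outside
  → clear
Obstacle 2 [(2,21) (3,17) (11,13) (7,23)]:
  edge (2,21)–(3,17): crosses AB
  edge (3,17)–(11,13): crosses AB
  edge (11,13)–(7,23): clear
  edge (7,23)–(2,21): clear
  → BLOCKED
Obstacle 3 [(1,11) (3,1) (11,9)]:
  edge (1,11)–(3,1): clear
  edge (3,1)–(11,9): crosses AB
  edge (11,9)–(1,11): crosses AB
  → BLOCKED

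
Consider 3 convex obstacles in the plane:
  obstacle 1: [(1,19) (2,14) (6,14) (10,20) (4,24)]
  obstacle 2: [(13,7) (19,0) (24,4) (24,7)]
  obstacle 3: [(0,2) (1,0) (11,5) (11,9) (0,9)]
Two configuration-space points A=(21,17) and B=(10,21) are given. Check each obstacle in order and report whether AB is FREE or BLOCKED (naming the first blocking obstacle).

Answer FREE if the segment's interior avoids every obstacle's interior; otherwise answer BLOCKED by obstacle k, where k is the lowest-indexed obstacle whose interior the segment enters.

Obstacle 1 [(1,19) (2,14) (6,14) (10,20) (4,24)]:
  edge (1,19)–(2,14): clear
  edge (2,14)–(6,14): clear
  edge (6,14)–(10,20): clear
  edge (10,20)–(4,24): clear
  edge (4,24)–(1,19): clear
  midpoint (31/2,19) outside
  → clear
Obstacle 2 [(13,7) (19,0) (24,4) (24,7)]:
  edge (13,7)–(19,0): clear
  edge (19,0)–(24,4): clear
  edge (24,4)–(24,7): clear
  edge (24,7)–(13,7): clear
  midpoint (31/2,19) outside
  → clear
Obstacle 3 [(0,2) (1,0) (11,5) (11,9) (0,9)]:
  edge (0,2)–(1,0): clear
  edge (1,0)–(11,5): clear
  edge (11,5)–(11,9): clear
  edge (11,9)–(0,9): clear
  edge (0,9)–(0,2): clear
  midpoint (31/2,19) outside
  → clear

FREE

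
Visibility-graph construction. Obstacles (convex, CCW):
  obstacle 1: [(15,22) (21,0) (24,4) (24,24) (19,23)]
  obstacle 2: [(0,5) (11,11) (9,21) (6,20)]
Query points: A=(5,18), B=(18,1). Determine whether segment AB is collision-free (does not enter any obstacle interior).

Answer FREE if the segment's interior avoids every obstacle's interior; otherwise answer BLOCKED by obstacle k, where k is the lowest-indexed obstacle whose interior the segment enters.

BLOCKED by obstacle 2

Obstacle 1 [(15,22) (21,0) (24,4) (24,24) (19,23)]:
  edge (15,22)–(21,0): clear
  edge (21,0)–(24,4): clear
  edge (24,4)–(24,24): clear
  edge (24,24)–(19,23): clear
  edge (19,23)–(15,22): clear
  midpoint (23/2,19/2) outside
  → clear
Obstacle 2 [(0,5) (11,11) (9,21) (6,20)]:
  edge (0,5)–(11,11): crosses AB
  edge (11,11)–(9,21): clear
  edge (9,21)–(6,20): clear
  edge (6,20)–(0,5): crosses AB
  → BLOCKED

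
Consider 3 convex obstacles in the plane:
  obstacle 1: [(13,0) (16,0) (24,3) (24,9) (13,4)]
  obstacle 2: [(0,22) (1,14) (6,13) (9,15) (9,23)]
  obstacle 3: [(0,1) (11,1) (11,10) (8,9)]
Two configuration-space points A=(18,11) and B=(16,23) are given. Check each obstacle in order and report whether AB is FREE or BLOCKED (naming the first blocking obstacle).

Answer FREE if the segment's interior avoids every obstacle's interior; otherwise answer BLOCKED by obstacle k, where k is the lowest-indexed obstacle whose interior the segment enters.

Obstacle 1 [(13,0) (16,0) (24,3) (24,9) (13,4)]:
  edge (13,0)–(16,0): clear
  edge (16,0)–(24,3): clear
  edge (24,3)–(24,9): clear
  edge (24,9)–(13,4): clear
  edge (13,4)–(13,0): clear
  midpoint (17,17) outside
  → clear
Obstacle 2 [(0,22) (1,14) (6,13) (9,15) (9,23)]:
  edge (0,22)–(1,14): clear
  edge (1,14)–(6,13): clear
  edge (6,13)–(9,15): clear
  edge (9,15)–(9,23): clear
  edge (9,23)–(0,22): clear
  midpoint (17,17) outside
  → clear
Obstacle 3 [(0,1) (11,1) (11,10) (8,9)]:
  edge (0,1)–(11,1): clear
  edge (11,1)–(11,10): clear
  edge (11,10)–(8,9): clear
  edge (8,9)–(0,1): clear
  midpoint (17,17) outside
  → clear

FREE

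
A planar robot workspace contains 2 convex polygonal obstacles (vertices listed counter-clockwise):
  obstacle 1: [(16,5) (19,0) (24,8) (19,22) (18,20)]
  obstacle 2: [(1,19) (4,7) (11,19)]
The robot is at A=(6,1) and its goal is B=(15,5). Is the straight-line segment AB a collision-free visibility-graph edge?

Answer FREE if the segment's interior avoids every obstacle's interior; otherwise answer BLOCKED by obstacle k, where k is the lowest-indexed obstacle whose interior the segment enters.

FREE

Obstacle 1 [(16,5) (19,0) (24,8) (19,22) (18,20)]:
  edge (16,5)–(19,0): clear
  edge (19,0)–(24,8): clear
  edge (24,8)–(19,22): clear
  edge (19,22)–(18,20): clear
  edge (18,20)–(16,5): clear
  midpoint (21/2,3) outside
  → clear
Obstacle 2 [(1,19) (4,7) (11,19)]:
  edge (1,19)–(4,7): clear
  edge (4,7)–(11,19): clear
  edge (11,19)–(1,19): clear
  midpoint (21/2,3) outside
  → clear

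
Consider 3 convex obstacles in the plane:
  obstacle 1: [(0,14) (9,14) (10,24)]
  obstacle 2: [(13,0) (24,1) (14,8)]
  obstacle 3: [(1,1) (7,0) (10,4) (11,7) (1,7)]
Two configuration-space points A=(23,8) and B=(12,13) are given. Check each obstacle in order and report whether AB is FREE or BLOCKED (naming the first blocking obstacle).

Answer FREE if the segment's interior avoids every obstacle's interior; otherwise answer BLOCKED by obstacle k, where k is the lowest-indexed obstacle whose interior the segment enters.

Obstacle 1 [(0,14) (9,14) (10,24)]:
  edge (0,14)–(9,14): clear
  edge (9,14)–(10,24): clear
  edge (10,24)–(0,14): clear
  midpoint (35/2,21/2) outside
  → clear
Obstacle 2 [(13,0) (24,1) (14,8)]:
  edge (13,0)–(24,1): clear
  edge (24,1)–(14,8): clear
  edge (14,8)–(13,0): clear
  midpoint (35/2,21/2) outside
  → clear
Obstacle 3 [(1,1) (7,0) (10,4) (11,7) (1,7)]:
  edge (1,1)–(7,0): clear
  edge (7,0)–(10,4): clear
  edge (10,4)–(11,7): clear
  edge (11,7)–(1,7): clear
  edge (1,7)–(1,1): clear
  midpoint (35/2,21/2) outside
  → clear

FREE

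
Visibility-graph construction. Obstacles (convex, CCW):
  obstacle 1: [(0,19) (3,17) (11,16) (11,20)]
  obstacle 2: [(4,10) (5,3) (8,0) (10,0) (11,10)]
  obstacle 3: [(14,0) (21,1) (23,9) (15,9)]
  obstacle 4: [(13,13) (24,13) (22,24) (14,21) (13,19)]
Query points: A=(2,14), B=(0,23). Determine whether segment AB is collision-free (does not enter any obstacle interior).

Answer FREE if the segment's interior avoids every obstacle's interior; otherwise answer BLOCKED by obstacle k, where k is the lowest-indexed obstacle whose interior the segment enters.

Obstacle 1 [(0,19) (3,17) (11,16) (11,20)]:
  edge (0,19)–(3,17): crosses AB
  edge (3,17)–(11,16): clear
  edge (11,16)–(11,20): clear
  edge (11,20)–(0,19): crosses AB
  → BLOCKED
Obstacle 2 [(4,10) (5,3) (8,0) (10,0) (11,10)]:
  edge (4,10)–(5,3): clear
  edge (5,3)–(8,0): clear
  edge (8,0)–(10,0): clear
  edge (10,0)–(11,10): clear
  edge (11,10)–(4,10): clear
  midpoint (1,37/2) outside
  → clear
Obstacle 3 [(14,0) (21,1) (23,9) (15,9)]:
  edge (14,0)–(21,1): clear
  edge (21,1)–(23,9): clear
  edge (23,9)–(15,9): clear
  edge (15,9)–(14,0): clear
  midpoint (1,37/2) outside
  → clear
Obstacle 4 [(13,13) (24,13) (22,24) (14,21) (13,19)]:
  edge (13,13)–(24,13): clear
  edge (24,13)–(22,24): clear
  edge (22,24)–(14,21): clear
  edge (14,21)–(13,19): clear
  edge (13,19)–(13,13): clear
  midpoint (1,37/2) outside
  → clear

BLOCKED by obstacle 1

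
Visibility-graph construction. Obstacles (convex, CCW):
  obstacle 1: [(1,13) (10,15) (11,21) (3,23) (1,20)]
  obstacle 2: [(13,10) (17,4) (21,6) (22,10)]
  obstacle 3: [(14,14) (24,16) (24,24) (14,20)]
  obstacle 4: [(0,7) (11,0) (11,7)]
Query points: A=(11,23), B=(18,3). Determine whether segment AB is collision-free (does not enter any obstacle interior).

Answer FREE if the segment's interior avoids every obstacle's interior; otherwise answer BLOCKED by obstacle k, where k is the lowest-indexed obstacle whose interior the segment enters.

BLOCKED by obstacle 2

Obstacle 1 [(1,13) (10,15) (11,21) (3,23) (1,20)]:
  edge (1,13)–(10,15): clear
  edge (10,15)–(11,21): clear
  edge (11,21)–(3,23): clear
  edge (3,23)–(1,20): clear
  edge (1,20)–(1,13): clear
  midpoint (29/2,13) outside
  → clear
Obstacle 2 [(13,10) (17,4) (21,6) (22,10)]:
  edge (13,10)–(17,4): clear
  edge (17,4)–(21,6): crosses AB
  edge (21,6)–(22,10): clear
  edge (22,10)–(13,10): crosses AB
  → BLOCKED
Obstacle 3 [(14,14) (24,16) (24,24) (14,20)]:
  edge (14,14)–(24,16): crosses AB
  edge (24,16)–(24,24): clear
  edge (24,24)–(14,20): clear
  edge (14,20)–(14,14): crosses AB
  → BLOCKED
Obstacle 4 [(0,7) (11,0) (11,7)]:
  edge (0,7)–(11,0): clear
  edge (11,0)–(11,7): clear
  edge (11,7)–(0,7): clear
  midpoint (29/2,13) outside
  → clear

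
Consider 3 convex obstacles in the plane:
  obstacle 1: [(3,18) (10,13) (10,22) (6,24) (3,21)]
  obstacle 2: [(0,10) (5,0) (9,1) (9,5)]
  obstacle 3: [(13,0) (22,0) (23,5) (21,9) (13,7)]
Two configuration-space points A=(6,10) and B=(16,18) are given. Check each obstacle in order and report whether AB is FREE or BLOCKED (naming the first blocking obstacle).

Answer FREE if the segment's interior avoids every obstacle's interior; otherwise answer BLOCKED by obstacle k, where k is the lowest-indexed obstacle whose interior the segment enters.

BLOCKED by obstacle 1

Obstacle 1 [(3,18) (10,13) (10,22) (6,24) (3,21)]:
  edge (3,18)–(10,13): crosses AB
  edge (10,13)–(10,22): crosses AB
  edge (10,22)–(6,24): clear
  edge (6,24)–(3,21): clear
  edge (3,21)–(3,18): clear
  → BLOCKED
Obstacle 2 [(0,10) (5,0) (9,1) (9,5)]:
  edge (0,10)–(5,0): clear
  edge (5,0)–(9,1): clear
  edge (9,1)–(9,5): clear
  edge (9,5)–(0,10): clear
  midpoint (11,14) outside
  → clear
Obstacle 3 [(13,0) (22,0) (23,5) (21,9) (13,7)]:
  edge (13,0)–(22,0): clear
  edge (22,0)–(23,5): clear
  edge (23,5)–(21,9): clear
  edge (21,9)–(13,7): clear
  edge (13,7)–(13,0): clear
  midpoint (11,14) outside
  → clear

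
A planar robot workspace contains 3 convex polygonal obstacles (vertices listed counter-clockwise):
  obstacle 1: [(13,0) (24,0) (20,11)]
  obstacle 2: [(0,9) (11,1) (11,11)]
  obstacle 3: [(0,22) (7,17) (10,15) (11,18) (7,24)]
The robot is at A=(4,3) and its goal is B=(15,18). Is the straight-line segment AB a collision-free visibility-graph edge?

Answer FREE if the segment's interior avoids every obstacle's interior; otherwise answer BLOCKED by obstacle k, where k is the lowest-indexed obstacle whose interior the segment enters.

Obstacle 1 [(13,0) (24,0) (20,11)]:
  edge (13,0)–(24,0): clear
  edge (24,0)–(20,11): clear
  edge (20,11)–(13,0): clear
  midpoint (19/2,21/2) outside
  → clear
Obstacle 2 [(0,9) (11,1) (11,11)]:
  edge (0,9)–(11,1): crosses AB
  edge (11,1)–(11,11): clear
  edge (11,11)–(0,9): crosses AB
  → BLOCKED
Obstacle 3 [(0,22) (7,17) (10,15) (11,18) (7,24)]:
  edge (0,22)–(7,17): clear
  edge (7,17)–(10,15): clear
  edge (10,15)–(11,18): clear
  edge (11,18)–(7,24): clear
  edge (7,24)–(0,22): clear
  midpoint (19/2,21/2) outside
  → clear

BLOCKED by obstacle 2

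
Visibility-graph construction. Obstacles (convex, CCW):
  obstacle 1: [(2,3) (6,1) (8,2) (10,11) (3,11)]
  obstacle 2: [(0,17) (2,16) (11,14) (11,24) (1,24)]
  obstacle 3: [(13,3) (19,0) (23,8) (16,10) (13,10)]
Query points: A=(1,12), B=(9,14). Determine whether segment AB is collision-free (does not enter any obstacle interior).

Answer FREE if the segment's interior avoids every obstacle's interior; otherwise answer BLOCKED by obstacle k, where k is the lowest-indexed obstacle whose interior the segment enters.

FREE

Obstacle 1 [(2,3) (6,1) (8,2) (10,11) (3,11)]:
  edge (2,3)–(6,1): clear
  edge (6,1)–(8,2): clear
  edge (8,2)–(10,11): clear
  edge (10,11)–(3,11): clear
  edge (3,11)–(2,3): clear
  midpoint (5,13) outside
  → clear
Obstacle 2 [(0,17) (2,16) (11,14) (11,24) (1,24)]:
  edge (0,17)–(2,16): clear
  edge (2,16)–(11,14): clear
  edge (11,14)–(11,24): clear
  edge (11,24)–(1,24): clear
  edge (1,24)–(0,17): clear
  midpoint (5,13) outside
  → clear
Obstacle 3 [(13,3) (19,0) (23,8) (16,10) (13,10)]:
  edge (13,3)–(19,0): clear
  edge (19,0)–(23,8): clear
  edge (23,8)–(16,10): clear
  edge (16,10)–(13,10): clear
  edge (13,10)–(13,3): clear
  midpoint (5,13) outside
  → clear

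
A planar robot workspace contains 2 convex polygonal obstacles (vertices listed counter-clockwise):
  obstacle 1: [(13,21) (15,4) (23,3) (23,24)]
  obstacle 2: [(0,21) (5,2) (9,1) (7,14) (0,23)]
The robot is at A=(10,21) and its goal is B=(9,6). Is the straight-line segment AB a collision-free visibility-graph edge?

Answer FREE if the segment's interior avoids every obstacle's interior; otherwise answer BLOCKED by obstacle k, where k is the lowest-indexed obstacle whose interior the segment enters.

Obstacle 1 [(13,21) (15,4) (23,3) (23,24)]:
  edge (13,21)–(15,4): clear
  edge (15,4)–(23,3): clear
  edge (23,3)–(23,24): clear
  edge (23,24)–(13,21): clear
  midpoint (19/2,27/2) outside
  → clear
Obstacle 2 [(0,21) (5,2) (9,1) (7,14) (0,23)]:
  edge (0,21)–(5,2): clear
  edge (5,2)–(9,1): clear
  edge (9,1)–(7,14): clear
  edge (7,14)–(0,23): clear
  edge (0,23)–(0,21): clear
  midpoint (19/2,27/2) outside
  → clear

FREE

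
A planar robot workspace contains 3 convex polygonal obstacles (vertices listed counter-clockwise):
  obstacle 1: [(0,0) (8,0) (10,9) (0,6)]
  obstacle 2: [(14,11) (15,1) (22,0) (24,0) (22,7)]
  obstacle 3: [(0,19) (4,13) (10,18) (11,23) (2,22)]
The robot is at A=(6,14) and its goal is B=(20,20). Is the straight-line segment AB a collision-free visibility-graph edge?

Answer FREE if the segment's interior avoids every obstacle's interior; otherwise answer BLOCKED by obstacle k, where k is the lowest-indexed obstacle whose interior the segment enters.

Obstacle 1 [(0,0) (8,0) (10,9) (0,6)]:
  edge (0,0)–(8,0): clear
  edge (8,0)–(10,9): clear
  edge (10,9)–(0,6): clear
  edge (0,6)–(0,0): clear
  midpoint (13,17) outside
  → clear
Obstacle 2 [(14,11) (15,1) (22,0) (24,0) (22,7)]:
  edge (14,11)–(15,1): clear
  edge (15,1)–(22,0): clear
  edge (22,0)–(24,0): clear
  edge (24,0)–(22,7): clear
  edge (22,7)–(14,11): clear
  midpoint (13,17) outside
  → clear
Obstacle 3 [(0,19) (4,13) (10,18) (11,23) (2,22)]:
  edge (0,19)–(4,13): clear
  edge (4,13)–(10,18): clear
  edge (10,18)–(11,23): clear
  edge (11,23)–(2,22): clear
  edge (2,22)–(0,19): clear
  midpoint (13,17) outside
  → clear

FREE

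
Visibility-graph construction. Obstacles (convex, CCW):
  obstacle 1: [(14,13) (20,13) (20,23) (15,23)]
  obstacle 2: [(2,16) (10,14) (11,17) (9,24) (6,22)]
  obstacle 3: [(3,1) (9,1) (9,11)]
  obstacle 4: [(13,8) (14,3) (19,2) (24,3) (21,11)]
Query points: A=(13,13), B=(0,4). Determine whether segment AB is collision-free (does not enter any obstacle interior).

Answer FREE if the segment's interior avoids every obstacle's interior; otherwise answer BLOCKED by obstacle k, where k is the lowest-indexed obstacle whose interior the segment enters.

BLOCKED by obstacle 3

Obstacle 1 [(14,13) (20,13) (20,23) (15,23)]:
  edge (14,13)–(20,13): clear
  edge (20,13)–(20,23): clear
  edge (20,23)–(15,23): clear
  edge (15,23)–(14,13): clear
  midpoint (13/2,17/2) outside
  → clear
Obstacle 2 [(2,16) (10,14) (11,17) (9,24) (6,22)]:
  edge (2,16)–(10,14): clear
  edge (10,14)–(11,17): clear
  edge (11,17)–(9,24): clear
  edge (9,24)–(6,22): clear
  edge (6,22)–(2,16): clear
  midpoint (13/2,17/2) outside
  → clear
Obstacle 3 [(3,1) (9,1) (9,11)]:
  edge (3,1)–(9,1): clear
  edge (9,1)–(9,11): crosses AB
  edge (9,11)–(3,1): crosses AB
  → BLOCKED
Obstacle 4 [(13,8) (14,3) (19,2) (24,3) (21,11)]:
  edge (13,8)–(14,3): clear
  edge (14,3)–(19,2): clear
  edge (19,2)–(24,3): clear
  edge (24,3)–(21,11): clear
  edge (21,11)–(13,8): clear
  midpoint (13/2,17/2) outside
  → clear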